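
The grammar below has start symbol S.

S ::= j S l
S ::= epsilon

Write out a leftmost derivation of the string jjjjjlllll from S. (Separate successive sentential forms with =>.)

S=>jSl=>jjSll=>jjjSlll=>jjjjSllll=>jjjjjSlllll=>jjjjjlllll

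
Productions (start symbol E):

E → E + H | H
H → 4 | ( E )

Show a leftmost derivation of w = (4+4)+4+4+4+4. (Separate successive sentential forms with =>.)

E => E+H => E+H+H => E+H+H+H => E+H+H+H+H => H+H+H+H+H => (E)+H+H+H+H => (E+H)+H+H+H+H => (H+H)+H+H+H+H => (4+H)+H+H+H+H => (4+4)+H+H+H+H => (4+4)+4+H+H+H => (4+4)+4+4+H+H => (4+4)+4+4+4+H => (4+4)+4+4+4+4

E => E+H   [E → E + H]
E+H => E+H+H   [E → E + H]
E+H+H => E+H+H+H   [E → E + H]
E+H+H+H => E+H+H+H+H   [E → E + H]
E+H+H+H+H => H+H+H+H+H   [E → H]
H+H+H+H+H => (E)+H+H+H+H   [H → ( E )]
(E)+H+H+H+H => (E+H)+H+H+H+H   [E → E + H]
(E+H)+H+H+H+H => (H+H)+H+H+H+H   [E → H]
(H+H)+H+H+H+H => (4+H)+H+H+H+H   [H → 4]
(4+H)+H+H+H+H => (4+4)+H+H+H+H   [H → 4]
(4+4)+H+H+H+H => (4+4)+4+H+H+H   [H → 4]
(4+4)+4+H+H+H => (4+4)+4+4+H+H   [H → 4]
(4+4)+4+4+H+H => (4+4)+4+4+4+H   [H → 4]
(4+4)+4+4+4+H => (4+4)+4+4+4+4   [H → 4]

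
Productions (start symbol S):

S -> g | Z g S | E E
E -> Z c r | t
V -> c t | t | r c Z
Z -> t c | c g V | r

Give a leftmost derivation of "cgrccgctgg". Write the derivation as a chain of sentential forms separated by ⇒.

S ⇒ ZgS   [S -> Z g S]
ZgS ⇒ cgVgS   [Z -> c g V]
cgVgS ⇒ cgrcZgS   [V -> r c Z]
cgrcZgS ⇒ cgrccgVgS   [Z -> c g V]
cgrccgVgS ⇒ cgrccgctgS   [V -> c t]
cgrccgctgS ⇒ cgrccgctgg   [S -> g]

S ⇒ ZgS ⇒ cgVgS ⇒ cgrcZgS ⇒ cgrccgVgS ⇒ cgrccgctgS ⇒ cgrccgctgg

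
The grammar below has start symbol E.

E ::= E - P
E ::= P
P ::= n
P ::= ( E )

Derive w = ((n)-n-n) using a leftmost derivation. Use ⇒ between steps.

E ⇒ P ⇒ (E) ⇒ (E-P) ⇒ (E-P-P) ⇒ (P-P-P) ⇒ ((E)-P-P) ⇒ ((P)-P-P) ⇒ ((n)-P-P) ⇒ ((n)-n-P) ⇒ ((n)-n-n)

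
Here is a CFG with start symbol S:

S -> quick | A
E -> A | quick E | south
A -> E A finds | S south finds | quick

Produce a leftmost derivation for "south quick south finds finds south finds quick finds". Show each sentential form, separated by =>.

S => A   [S -> A]
A => E A finds   [A -> E A finds]
E A finds => A A finds   [E -> A]
A A finds => S south finds A finds   [A -> S south finds]
S south finds A finds => A south finds A finds   [S -> A]
A south finds A finds => E A finds south finds A finds   [A -> E A finds]
E A finds south finds A finds => south A finds south finds A finds   [E -> south]
south A finds south finds A finds => south S south finds finds south finds A finds   [A -> S south finds]
south S south finds finds south finds A finds => south quick south finds finds south finds A finds   [S -> quick]
south quick south finds finds south finds A finds => south quick south finds finds south finds quick finds   [A -> quick]

S => A => E A finds => A A finds => S south finds A finds => A south finds A finds => E A finds south finds A finds => south A finds south finds A finds => south S south finds finds south finds A finds => south quick south finds finds south finds A finds => south quick south finds finds south finds quick finds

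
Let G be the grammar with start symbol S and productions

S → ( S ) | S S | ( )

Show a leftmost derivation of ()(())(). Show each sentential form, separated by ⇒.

S ⇒ SS   [S → S S]
SS ⇒ SSS   [S → S S]
SSS ⇒ ()SS   [S → ( )]
()SS ⇒ ()(S)S   [S → ( S )]
()(S)S ⇒ ()(())S   [S → ( )]
()(())S ⇒ ()(())()   [S → ( )]

S⇒SS⇒SSS⇒()SS⇒()(S)S⇒()(())S⇒()(())()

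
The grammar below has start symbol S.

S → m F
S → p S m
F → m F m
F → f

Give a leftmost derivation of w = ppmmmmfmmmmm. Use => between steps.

S => pSm => ppSmm => ppmFmm => ppmmFmmm => ppmmmFmmmm => ppmmmmFmmmmm => ppmmmmfmmmmm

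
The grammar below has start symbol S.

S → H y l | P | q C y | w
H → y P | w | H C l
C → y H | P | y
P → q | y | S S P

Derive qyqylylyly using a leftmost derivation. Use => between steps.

S => P   [S → P]
P => SSP   [P → S S P]
SSP => PSP   [S → P]
PSP => qSP   [P → q]
qSP => qHylP   [S → H y l]
qHylP => qHClylP   [H → H C l]
qHClylP => qHClClylP   [H → H C l]
qHClClylP => qyPClClylP   [H → y P]
qyPClClylP => qyqClClylP   [P → q]
qyqClClylP => qyqylClylP   [C → y]
qyqylClylP => qyqylylylP   [C → y]
qyqylylylP => qyqylylyly   [P → y]

S => P => SSP => PSP => qSP => qHylP => qHClylP => qHClClylP => qyPClClylP => qyqClClylP => qyqylClylP => qyqylylylP => qyqylylyly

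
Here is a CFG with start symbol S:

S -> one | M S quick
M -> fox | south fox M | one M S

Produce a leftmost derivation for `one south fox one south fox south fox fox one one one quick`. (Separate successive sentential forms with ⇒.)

S ⇒ M S quick ⇒ one M S S quick ⇒ one south fox M S S quick ⇒ one south fox one M S S S quick ⇒ one south fox one south fox M S S S quick ⇒ one south fox one south fox south fox M S S S quick ⇒ one south fox one south fox south fox fox S S S quick ⇒ one south fox one south fox south fox fox one S S quick ⇒ one south fox one south fox south fox fox one one S quick ⇒ one south fox one south fox south fox fox one one one quick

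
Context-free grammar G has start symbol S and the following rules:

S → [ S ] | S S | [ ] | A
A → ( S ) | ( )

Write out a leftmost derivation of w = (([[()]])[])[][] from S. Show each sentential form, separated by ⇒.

S⇒SS⇒SSS⇒ASS⇒(S)SS⇒(SS)SS⇒(AS)SS⇒((S)S)SS⇒(([S])S)SS⇒(([[S]])S)SS⇒(([[A]])S)SS⇒(([[()]])S)SS⇒(([[()]])[])SS⇒(([[()]])[])[]S⇒(([[()]])[])[][]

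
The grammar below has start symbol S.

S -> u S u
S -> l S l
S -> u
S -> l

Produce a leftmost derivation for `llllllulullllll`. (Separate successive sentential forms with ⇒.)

S ⇒ lSl ⇒ llSll ⇒ lllSlll ⇒ llllSllll ⇒ lllllSlllll ⇒ llllllSllllll ⇒ lllllluSullllll ⇒ llllllulullllll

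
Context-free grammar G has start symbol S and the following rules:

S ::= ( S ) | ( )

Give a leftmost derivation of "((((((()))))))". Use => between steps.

S => (S)   [S ::= ( S )]
(S) => ((S))   [S ::= ( S )]
((S)) => (((S)))   [S ::= ( S )]
(((S))) => ((((S))))   [S ::= ( S )]
((((S)))) => (((((S)))))   [S ::= ( S )]
(((((S))))) => ((((((S))))))   [S ::= ( S )]
((((((S)))))) => ((((((()))))))   [S ::= ( )]

S=>(S)=>((S))=>(((S)))=>((((S))))=>(((((S)))))=>((((((S))))))=>((((((()))))))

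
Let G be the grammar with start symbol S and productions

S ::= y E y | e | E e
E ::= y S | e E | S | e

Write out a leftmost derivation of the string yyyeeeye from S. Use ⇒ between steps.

S ⇒ Ee ⇒ ySe ⇒ yyEye ⇒ yySye ⇒ yyEeye ⇒ yyySeye ⇒ yyyEeeye ⇒ yyyeeeye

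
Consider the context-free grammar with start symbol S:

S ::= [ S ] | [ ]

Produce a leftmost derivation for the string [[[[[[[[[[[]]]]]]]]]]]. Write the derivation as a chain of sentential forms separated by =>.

S => [S] => [[S]] => [[[S]]] => [[[[S]]]] => [[[[[S]]]]] => [[[[[[S]]]]]] => [[[[[[[S]]]]]]] => [[[[[[[[S]]]]]]]] => [[[[[[[[[S]]]]]]]]] => [[[[[[[[[[S]]]]]]]]]] => [[[[[[[[[[[]]]]]]]]]]]

S => [S]   [S ::= [ S ]]
[S] => [[S]]   [S ::= [ S ]]
[[S]] => [[[S]]]   [S ::= [ S ]]
[[[S]]] => [[[[S]]]]   [S ::= [ S ]]
[[[[S]]]] => [[[[[S]]]]]   [S ::= [ S ]]
[[[[[S]]]]] => [[[[[[S]]]]]]   [S ::= [ S ]]
[[[[[[S]]]]]] => [[[[[[[S]]]]]]]   [S ::= [ S ]]
[[[[[[[S]]]]]]] => [[[[[[[[S]]]]]]]]   [S ::= [ S ]]
[[[[[[[[S]]]]]]]] => [[[[[[[[[S]]]]]]]]]   [S ::= [ S ]]
[[[[[[[[[S]]]]]]]]] => [[[[[[[[[[S]]]]]]]]]]   [S ::= [ S ]]
[[[[[[[[[[S]]]]]]]]]] => [[[[[[[[[[[]]]]]]]]]]]   [S ::= [ ]]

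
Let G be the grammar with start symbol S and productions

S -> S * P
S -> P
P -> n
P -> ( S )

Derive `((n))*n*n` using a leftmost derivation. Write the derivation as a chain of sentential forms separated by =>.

S => S*P   [S -> S * P]
S*P => S*P*P   [S -> S * P]
S*P*P => P*P*P   [S -> P]
P*P*P => (S)*P*P   [P -> ( S )]
(S)*P*P => (P)*P*P   [S -> P]
(P)*P*P => ((S))*P*P   [P -> ( S )]
((S))*P*P => ((P))*P*P   [S -> P]
((P))*P*P => ((n))*P*P   [P -> n]
((n))*P*P => ((n))*n*P   [P -> n]
((n))*n*P => ((n))*n*n   [P -> n]

S => S*P => S*P*P => P*P*P => (S)*P*P => (P)*P*P => ((S))*P*P => ((P))*P*P => ((n))*P*P => ((n))*n*P => ((n))*n*n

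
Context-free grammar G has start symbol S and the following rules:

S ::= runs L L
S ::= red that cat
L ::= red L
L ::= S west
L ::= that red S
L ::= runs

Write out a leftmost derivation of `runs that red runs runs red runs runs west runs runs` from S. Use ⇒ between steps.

S ⇒ runs L L ⇒ runs that red S L ⇒ runs that red runs L L L ⇒ runs that red runs S west L L ⇒ runs that red runs runs L L west L L ⇒ runs that red runs runs red L L west L L ⇒ runs that red runs runs red runs L west L L ⇒ runs that red runs runs red runs runs west L L ⇒ runs that red runs runs red runs runs west runs L ⇒ runs that red runs runs red runs runs west runs runs

S ⇒ runs L L   [S ::= runs L L]
runs L L ⇒ runs that red S L   [L ::= that red S]
runs that red S L ⇒ runs that red runs L L L   [S ::= runs L L]
runs that red runs L L L ⇒ runs that red runs S west L L   [L ::= S west]
runs that red runs S west L L ⇒ runs that red runs runs L L west L L   [S ::= runs L L]
runs that red runs runs L L west L L ⇒ runs that red runs runs red L L west L L   [L ::= red L]
runs that red runs runs red L L west L L ⇒ runs that red runs runs red runs L west L L   [L ::= runs]
runs that red runs runs red runs L west L L ⇒ runs that red runs runs red runs runs west L L   [L ::= runs]
runs that red runs runs red runs runs west L L ⇒ runs that red runs runs red runs runs west runs L   [L ::= runs]
runs that red runs runs red runs runs west runs L ⇒ runs that red runs runs red runs runs west runs runs   [L ::= runs]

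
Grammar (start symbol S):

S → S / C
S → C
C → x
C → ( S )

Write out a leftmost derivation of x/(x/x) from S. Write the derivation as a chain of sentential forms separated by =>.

S => S/C   [S → S / C]
S/C => C/C   [S → C]
C/C => x/C   [C → x]
x/C => x/(S)   [C → ( S )]
x/(S) => x/(S/C)   [S → S / C]
x/(S/C) => x/(C/C)   [S → C]
x/(C/C) => x/(x/C)   [C → x]
x/(x/C) => x/(x/x)   [C → x]

S=>S/C=>C/C=>x/C=>x/(S)=>x/(S/C)=>x/(C/C)=>x/(x/C)=>x/(x/x)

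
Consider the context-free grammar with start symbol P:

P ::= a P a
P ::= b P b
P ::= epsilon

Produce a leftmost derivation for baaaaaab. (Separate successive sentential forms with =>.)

P => bPb => baPab => baaPaab => baaaPaaab => baaaaaab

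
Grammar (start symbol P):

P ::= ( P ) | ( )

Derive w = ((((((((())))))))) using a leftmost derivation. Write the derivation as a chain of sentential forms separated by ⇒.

P⇒(P)⇒((P))⇒(((P)))⇒((((P))))⇒(((((P)))))⇒((((((P))))))⇒(((((((P)))))))⇒((((((((P))))))))⇒((((((((()))))))))

P ⇒ (P)   [P ::= ( P )]
(P) ⇒ ((P))   [P ::= ( P )]
((P)) ⇒ (((P)))   [P ::= ( P )]
(((P))) ⇒ ((((P))))   [P ::= ( P )]
((((P)))) ⇒ (((((P)))))   [P ::= ( P )]
(((((P))))) ⇒ ((((((P))))))   [P ::= ( P )]
((((((P)))))) ⇒ (((((((P)))))))   [P ::= ( P )]
(((((((P))))))) ⇒ ((((((((P))))))))   [P ::= ( P )]
((((((((P)))))))) ⇒ ((((((((()))))))))   [P ::= ( )]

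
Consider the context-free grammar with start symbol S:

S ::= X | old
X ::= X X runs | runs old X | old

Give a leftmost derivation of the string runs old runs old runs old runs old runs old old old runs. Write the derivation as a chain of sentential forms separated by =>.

S => X => runs old X => runs old runs old X => runs old runs old runs old X => runs old runs old runs old runs old X => runs old runs old runs old runs old X X runs => runs old runs old runs old runs old runs old X X runs => runs old runs old runs old runs old runs old old X runs => runs old runs old runs old runs old runs old old old runs

S => X   [S ::= X]
X => runs old X   [X ::= runs old X]
runs old X => runs old runs old X   [X ::= runs old X]
runs old runs old X => runs old runs old runs old X   [X ::= runs old X]
runs old runs old runs old X => runs old runs old runs old runs old X   [X ::= runs old X]
runs old runs old runs old runs old X => runs old runs old runs old runs old X X runs   [X ::= X X runs]
runs old runs old runs old runs old X X runs => runs old runs old runs old runs old runs old X X runs   [X ::= runs old X]
runs old runs old runs old runs old runs old X X runs => runs old runs old runs old runs old runs old old X runs   [X ::= old]
runs old runs old runs old runs old runs old old X runs => runs old runs old runs old runs old runs old old old runs   [X ::= old]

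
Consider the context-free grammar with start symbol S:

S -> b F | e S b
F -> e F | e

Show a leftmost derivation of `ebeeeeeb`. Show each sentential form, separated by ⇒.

S ⇒ eSb   [S -> e S b]
eSb ⇒ ebFb   [S -> b F]
ebFb ⇒ ebeFb   [F -> e F]
ebeFb ⇒ ebeeFb   [F -> e F]
ebeeFb ⇒ ebeeeFb   [F -> e F]
ebeeeFb ⇒ ebeeeeFb   [F -> e F]
ebeeeeFb ⇒ ebeeeeeb   [F -> e]

S ⇒ eSb ⇒ ebFb ⇒ ebeFb ⇒ ebeeFb ⇒ ebeeeFb ⇒ ebeeeeFb ⇒ ebeeeeeb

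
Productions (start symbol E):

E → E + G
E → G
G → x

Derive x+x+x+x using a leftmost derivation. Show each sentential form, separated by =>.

E=>E+G=>E+G+G=>E+G+G+G=>G+G+G+G=>x+G+G+G=>x+x+G+G=>x+x+x+G=>x+x+x+x

E => E+G   [E → E + G]
E+G => E+G+G   [E → E + G]
E+G+G => E+G+G+G   [E → E + G]
E+G+G+G => G+G+G+G   [E → G]
G+G+G+G => x+G+G+G   [G → x]
x+G+G+G => x+x+G+G   [G → x]
x+x+G+G => x+x+x+G   [G → x]
x+x+x+G => x+x+x+x   [G → x]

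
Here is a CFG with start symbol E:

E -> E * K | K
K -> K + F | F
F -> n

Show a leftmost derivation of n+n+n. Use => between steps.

E => K   [E -> K]
K => K+F   [K -> K + F]
K+F => K+F+F   [K -> K + F]
K+F+F => F+F+F   [K -> F]
F+F+F => n+F+F   [F -> n]
n+F+F => n+n+F   [F -> n]
n+n+F => n+n+n   [F -> n]

E => K => K+F => K+F+F => F+F+F => n+F+F => n+n+F => n+n+n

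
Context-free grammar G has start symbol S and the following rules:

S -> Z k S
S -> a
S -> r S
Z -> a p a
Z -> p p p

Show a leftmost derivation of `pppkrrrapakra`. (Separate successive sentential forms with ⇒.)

S ⇒ ZkS ⇒ pppkS ⇒ pppkrS ⇒ pppkrrS ⇒ pppkrrrS ⇒ pppkrrrZkS ⇒ pppkrrrapakS ⇒ pppkrrrapakrS ⇒ pppkrrrapakra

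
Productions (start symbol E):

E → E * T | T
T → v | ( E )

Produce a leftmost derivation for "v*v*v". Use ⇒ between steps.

E⇒E*T⇒E*T*T⇒T*T*T⇒v*T*T⇒v*v*T⇒v*v*v

E ⇒ E*T   [E → E * T]
E*T ⇒ E*T*T   [E → E * T]
E*T*T ⇒ T*T*T   [E → T]
T*T*T ⇒ v*T*T   [T → v]
v*T*T ⇒ v*v*T   [T → v]
v*v*T ⇒ v*v*v   [T → v]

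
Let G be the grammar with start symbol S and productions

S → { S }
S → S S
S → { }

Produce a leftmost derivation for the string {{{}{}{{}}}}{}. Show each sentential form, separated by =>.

S => SS => {S}S => {{S}}S => {{SS}}S => {{{}S}}S => {{{}SS}}S => {{{}{}S}}S => {{{}{}{S}}}S => {{{}{}{{}}}}S => {{{}{}{{}}}}{}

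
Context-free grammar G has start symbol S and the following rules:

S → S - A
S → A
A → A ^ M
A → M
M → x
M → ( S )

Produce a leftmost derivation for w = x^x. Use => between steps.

S => A => A^M => M^M => x^M => x^x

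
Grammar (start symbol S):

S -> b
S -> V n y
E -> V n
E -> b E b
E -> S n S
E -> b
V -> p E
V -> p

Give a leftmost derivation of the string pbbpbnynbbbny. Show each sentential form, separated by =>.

S => Vny => pEny => pbEbny => pbbEbbny => pbbSnSbbny => pbbVnynSbbny => pbbpEnynSbbny => pbbpbnynSbbny => pbbpbnynbbbny

S => Vny   [S -> V n y]
Vny => pEny   [V -> p E]
pEny => pbEbny   [E -> b E b]
pbEbny => pbbEbbny   [E -> b E b]
pbbEbbny => pbbSnSbbny   [E -> S n S]
pbbSnSbbny => pbbVnynSbbny   [S -> V n y]
pbbVnynSbbny => pbbpEnynSbbny   [V -> p E]
pbbpEnynSbbny => pbbpbnynSbbny   [E -> b]
pbbpbnynSbbny => pbbpbnynbbbny   [S -> b]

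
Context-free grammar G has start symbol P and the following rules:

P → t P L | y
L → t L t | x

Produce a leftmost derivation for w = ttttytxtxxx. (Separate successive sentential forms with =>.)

P=>tPL=>ttPLL=>tttPLLL=>ttttPLLLL=>ttttyLLLL=>ttttytLtLLL=>ttttytxtLLL=>ttttytxtxLL=>ttttytxtxxL=>ttttytxtxxx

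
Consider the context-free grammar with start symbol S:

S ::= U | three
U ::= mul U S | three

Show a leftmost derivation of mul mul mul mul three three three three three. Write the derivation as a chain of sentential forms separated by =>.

S => U => mul U S => mul mul U S S => mul mul mul U S S S => mul mul mul mul U S S S S => mul mul mul mul three S S S S => mul mul mul mul three three S S S => mul mul mul mul three three three S S => mul mul mul mul three three three three S => mul mul mul mul three three three three three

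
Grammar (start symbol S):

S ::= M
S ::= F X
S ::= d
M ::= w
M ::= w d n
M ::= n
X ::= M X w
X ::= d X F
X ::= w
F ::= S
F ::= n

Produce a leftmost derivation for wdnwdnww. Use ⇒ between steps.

S⇒FX⇒SX⇒MX⇒wdnX⇒wdnMXw⇒wdnwdnXw⇒wdnwdnww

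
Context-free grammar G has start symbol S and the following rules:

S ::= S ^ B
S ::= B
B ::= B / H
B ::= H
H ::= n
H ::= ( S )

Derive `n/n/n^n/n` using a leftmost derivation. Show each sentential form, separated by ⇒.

S ⇒ S^B   [S ::= S ^ B]
S^B ⇒ B^B   [S ::= B]
B^B ⇒ B/H^B   [B ::= B / H]
B/H^B ⇒ B/H/H^B   [B ::= B / H]
B/H/H^B ⇒ H/H/H^B   [B ::= H]
H/H/H^B ⇒ n/H/H^B   [H ::= n]
n/H/H^B ⇒ n/n/H^B   [H ::= n]
n/n/H^B ⇒ n/n/n^B   [H ::= n]
n/n/n^B ⇒ n/n/n^B/H   [B ::= B / H]
n/n/n^B/H ⇒ n/n/n^H/H   [B ::= H]
n/n/n^H/H ⇒ n/n/n^n/H   [H ::= n]
n/n/n^n/H ⇒ n/n/n^n/n   [H ::= n]

S⇒S^B⇒B^B⇒B/H^B⇒B/H/H^B⇒H/H/H^B⇒n/H/H^B⇒n/n/H^B⇒n/n/n^B⇒n/n/n^B/H⇒n/n/n^H/H⇒n/n/n^n/H⇒n/n/n^n/n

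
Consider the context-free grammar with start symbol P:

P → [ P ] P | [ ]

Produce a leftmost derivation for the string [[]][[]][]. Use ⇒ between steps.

P⇒[P]P⇒[[]]P⇒[[]][P]P⇒[[]][[]]P⇒[[]][[]][]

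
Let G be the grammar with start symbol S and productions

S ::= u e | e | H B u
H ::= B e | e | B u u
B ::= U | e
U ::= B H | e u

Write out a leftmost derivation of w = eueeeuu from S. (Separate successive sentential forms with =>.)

S => HBu => BeBu => UeBu => BHeBu => UHeBu => euHeBu => eueeBu => eueeUu => eueeeuu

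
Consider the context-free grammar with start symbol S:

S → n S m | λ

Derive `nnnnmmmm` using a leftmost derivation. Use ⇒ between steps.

S ⇒ nSm   [S → n S m]
nSm ⇒ nnSmm   [S → n S m]
nnSmm ⇒ nnnSmmm   [S → n S m]
nnnSmmm ⇒ nnnnSmmmm   [S → n S m]
nnnnSmmmm ⇒ nnnnmmmm   [S → λ]

S⇒nSm⇒nnSmm⇒nnnSmmm⇒nnnnSmmmm⇒nnnnmmmm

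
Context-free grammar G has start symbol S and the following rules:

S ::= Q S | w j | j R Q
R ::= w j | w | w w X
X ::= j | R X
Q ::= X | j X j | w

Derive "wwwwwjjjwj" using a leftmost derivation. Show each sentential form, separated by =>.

S => QS => XS => RXS => wwXXS => wwRXXS => wwwwXXXS => wwwwRXXXS => wwwwwXXXS => wwwwwjXXS => wwwwwjjXS => wwwwwjjjS => wwwwwjjjwj

S => QS   [S ::= Q S]
QS => XS   [Q ::= X]
XS => RXS   [X ::= R X]
RXS => wwXXS   [R ::= w w X]
wwXXS => wwRXXS   [X ::= R X]
wwRXXS => wwwwXXXS   [R ::= w w X]
wwwwXXXS => wwwwRXXXS   [X ::= R X]
wwwwRXXXS => wwwwwXXXS   [R ::= w]
wwwwwXXXS => wwwwwjXXS   [X ::= j]
wwwwwjXXS => wwwwwjjXS   [X ::= j]
wwwwwjjXS => wwwwwjjjS   [X ::= j]
wwwwwjjjS => wwwwwjjjwj   [S ::= w j]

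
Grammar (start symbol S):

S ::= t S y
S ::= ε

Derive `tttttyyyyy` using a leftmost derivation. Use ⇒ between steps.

S ⇒ tSy ⇒ ttSyy ⇒ tttSyyy ⇒ ttttSyyyy ⇒ tttttSyyyyy ⇒ tttttyyyyy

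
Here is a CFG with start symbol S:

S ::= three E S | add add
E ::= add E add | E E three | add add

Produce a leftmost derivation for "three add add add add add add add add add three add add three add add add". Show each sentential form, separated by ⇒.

S ⇒ three E S ⇒ three add E add S ⇒ three add E E three add S ⇒ three add E E three E three add S ⇒ three add add E add E three E three add S ⇒ three add add add E add add E three E three add S ⇒ three add add add add add add add E three E three add S ⇒ three add add add add add add add add add three E three add S ⇒ three add add add add add add add add add three add add three add S ⇒ three add add add add add add add add add three add add three add add add

S ⇒ three E S   [S ::= three E S]
three E S ⇒ three add E add S   [E ::= add E add]
three add E add S ⇒ three add E E three add S   [E ::= E E three]
three add E E three add S ⇒ three add E E three E three add S   [E ::= E E three]
three add E E three E three add S ⇒ three add add E add E three E three add S   [E ::= add E add]
three add add E add E three E three add S ⇒ three add add add E add add E three E three add S   [E ::= add E add]
three add add add E add add E three E three add S ⇒ three add add add add add add add E three E three add S   [E ::= add add]
three add add add add add add add E three E three add S ⇒ three add add add add add add add add add three E three add S   [E ::= add add]
three add add add add add add add add add three E three add S ⇒ three add add add add add add add add add three add add three add S   [E ::= add add]
three add add add add add add add add add three add add three add S ⇒ three add add add add add add add add add three add add three add add add   [S ::= add add]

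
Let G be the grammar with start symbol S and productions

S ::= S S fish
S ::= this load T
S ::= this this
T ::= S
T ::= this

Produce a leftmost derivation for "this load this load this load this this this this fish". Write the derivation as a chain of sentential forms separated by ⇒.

S ⇒ this load T ⇒ this load S ⇒ this load S S fish ⇒ this load this load T S fish ⇒ this load this load S S fish ⇒ this load this load this load T S fish ⇒ this load this load this load S S fish ⇒ this load this load this load this this S fish ⇒ this load this load this load this this this this fish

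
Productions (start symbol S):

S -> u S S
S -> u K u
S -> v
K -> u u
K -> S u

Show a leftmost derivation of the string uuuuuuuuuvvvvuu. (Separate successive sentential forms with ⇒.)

S ⇒ uKu ⇒ uSuu ⇒ uuSSuu ⇒ uuuSSSuu ⇒ uuuuSSSSuu ⇒ uuuuuSSSSSuu ⇒ uuuuuuKuSSSSuu ⇒ uuuuuuuuuSSSSuu ⇒ uuuuuuuuuvSSSuu ⇒ uuuuuuuuuvvSSuu ⇒ uuuuuuuuuvvvSuu ⇒ uuuuuuuuuvvvvuu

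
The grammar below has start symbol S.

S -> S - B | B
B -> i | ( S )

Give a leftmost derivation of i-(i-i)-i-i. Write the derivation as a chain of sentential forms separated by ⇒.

S ⇒ S-B   [S -> S - B]
S-B ⇒ S-B-B   [S -> S - B]
S-B-B ⇒ S-B-B-B   [S -> S - B]
S-B-B-B ⇒ B-B-B-B   [S -> B]
B-B-B-B ⇒ i-B-B-B   [B -> i]
i-B-B-B ⇒ i-(S)-B-B   [B -> ( S )]
i-(S)-B-B ⇒ i-(S-B)-B-B   [S -> S - B]
i-(S-B)-B-B ⇒ i-(B-B)-B-B   [S -> B]
i-(B-B)-B-B ⇒ i-(i-B)-B-B   [B -> i]
i-(i-B)-B-B ⇒ i-(i-i)-B-B   [B -> i]
i-(i-i)-B-B ⇒ i-(i-i)-i-B   [B -> i]
i-(i-i)-i-B ⇒ i-(i-i)-i-i   [B -> i]

S⇒S-B⇒S-B-B⇒S-B-B-B⇒B-B-B-B⇒i-B-B-B⇒i-(S)-B-B⇒i-(S-B)-B-B⇒i-(B-B)-B-B⇒i-(i-B)-B-B⇒i-(i-i)-B-B⇒i-(i-i)-i-B⇒i-(i-i)-i-i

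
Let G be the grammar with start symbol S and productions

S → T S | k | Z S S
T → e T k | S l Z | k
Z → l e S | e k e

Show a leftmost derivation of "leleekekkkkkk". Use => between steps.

S => ZSS => leSSS => leZSSSS => leleSSSSS => leleZSSSSSS => leleekeSSSSSS => leleekekSSSSS => leleekekkSSSS => leleekekkkSSS => leleekekkkkSS => leleekekkkkkS => leleekekkkkkk

S => ZSS   [S → Z S S]
ZSS => leSSS   [Z → l e S]
leSSS => leZSSSS   [S → Z S S]
leZSSSS => leleSSSSS   [Z → l e S]
leleSSSSS => leleZSSSSSS   [S → Z S S]
leleZSSSSSS => leleekeSSSSSS   [Z → e k e]
leleekeSSSSSS => leleekekSSSSS   [S → k]
leleekekSSSSS => leleekekkSSSS   [S → k]
leleekekkSSSS => leleekekkkSSS   [S → k]
leleekekkkSSS => leleekekkkkSS   [S → k]
leleekekkkkSS => leleekekkkkkS   [S → k]
leleekekkkkkS => leleekekkkkkk   [S → k]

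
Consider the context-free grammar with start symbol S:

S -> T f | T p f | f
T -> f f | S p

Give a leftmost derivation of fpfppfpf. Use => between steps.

S => Tf => Spf => Tpfpf => Sppfpf => Tfppfpf => Spfppfpf => fpfppfpf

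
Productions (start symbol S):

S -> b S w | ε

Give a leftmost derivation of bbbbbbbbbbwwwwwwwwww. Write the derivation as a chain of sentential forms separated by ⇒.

S⇒bSw⇒bbSww⇒bbbSwww⇒bbbbSwwww⇒bbbbbSwwwww⇒bbbbbbSwwwwww⇒bbbbbbbSwwwwwww⇒bbbbbbbbSwwwwwwww⇒bbbbbbbbbSwwwwwwwww⇒bbbbbbbbbbSwwwwwwwwww⇒bbbbbbbbbbwwwwwwwwww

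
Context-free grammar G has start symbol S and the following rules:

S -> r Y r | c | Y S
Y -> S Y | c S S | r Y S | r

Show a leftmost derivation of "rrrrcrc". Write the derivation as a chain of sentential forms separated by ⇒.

S⇒YS⇒SYS⇒YSYS⇒SYSYS⇒rYrYSYS⇒rrrYSYS⇒rrrrSYS⇒rrrrcYS⇒rrrrcrS⇒rrrrcrc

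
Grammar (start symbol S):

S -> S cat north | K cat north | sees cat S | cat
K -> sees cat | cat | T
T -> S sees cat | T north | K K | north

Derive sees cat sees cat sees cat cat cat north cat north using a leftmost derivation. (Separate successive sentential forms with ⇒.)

S ⇒ sees cat S ⇒ sees cat sees cat S ⇒ sees cat sees cat sees cat S ⇒ sees cat sees cat sees cat S cat north ⇒ sees cat sees cat sees cat S cat north cat north ⇒ sees cat sees cat sees cat cat cat north cat north

S ⇒ sees cat S   [S -> sees cat S]
sees cat S ⇒ sees cat sees cat S   [S -> sees cat S]
sees cat sees cat S ⇒ sees cat sees cat sees cat S   [S -> sees cat S]
sees cat sees cat sees cat S ⇒ sees cat sees cat sees cat S cat north   [S -> S cat north]
sees cat sees cat sees cat S cat north ⇒ sees cat sees cat sees cat S cat north cat north   [S -> S cat north]
sees cat sees cat sees cat S cat north cat north ⇒ sees cat sees cat sees cat cat cat north cat north   [S -> cat]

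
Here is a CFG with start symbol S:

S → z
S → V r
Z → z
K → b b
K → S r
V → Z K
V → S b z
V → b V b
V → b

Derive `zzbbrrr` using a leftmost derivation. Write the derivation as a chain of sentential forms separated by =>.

S => Vr => ZKr => zKr => zSrr => zVrrr => zZKrrr => zzKrrr => zzbbrrr

S => Vr   [S → V r]
Vr => ZKr   [V → Z K]
ZKr => zKr   [Z → z]
zKr => zSrr   [K → S r]
zSrr => zVrrr   [S → V r]
zVrrr => zZKrrr   [V → Z K]
zZKrrr => zzKrrr   [Z → z]
zzKrrr => zzbbrrr   [K → b b]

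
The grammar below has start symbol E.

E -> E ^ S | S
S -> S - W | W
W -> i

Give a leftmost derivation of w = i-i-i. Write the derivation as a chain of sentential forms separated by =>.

E => S => S-W => S-W-W => W-W-W => i-W-W => i-i-W => i-i-i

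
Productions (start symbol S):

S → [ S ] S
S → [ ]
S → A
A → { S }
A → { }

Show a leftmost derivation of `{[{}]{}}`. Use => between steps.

S => A   [S → A]
A => {S}   [A → { S }]
{S} => {[S]S}   [S → [ S ] S]
{[S]S} => {[A]S}   [S → A]
{[A]S} => {[{}]S}   [A → { }]
{[{}]S} => {[{}]A}   [S → A]
{[{}]A} => {[{}]{}}   [A → { }]

S => A => {S} => {[S]S} => {[A]S} => {[{}]S} => {[{}]A} => {[{}]{}}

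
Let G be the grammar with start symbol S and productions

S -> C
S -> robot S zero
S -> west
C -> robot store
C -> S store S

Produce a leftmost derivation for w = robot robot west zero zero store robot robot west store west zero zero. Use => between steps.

S => C => S store S => robot S zero store S => robot robot S zero zero store S => robot robot west zero zero store S => robot robot west zero zero store robot S zero => robot robot west zero zero store robot robot S zero zero => robot robot west zero zero store robot robot C zero zero => robot robot west zero zero store robot robot S store S zero zero => robot robot west zero zero store robot robot west store S zero zero => robot robot west zero zero store robot robot west store west zero zero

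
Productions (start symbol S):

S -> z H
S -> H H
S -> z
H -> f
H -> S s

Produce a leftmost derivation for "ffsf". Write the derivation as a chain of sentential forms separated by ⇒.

S ⇒ HH   [S -> H H]
HH ⇒ SsH   [H -> S s]
SsH ⇒ HHsH   [S -> H H]
HHsH ⇒ fHsH   [H -> f]
fHsH ⇒ ffsH   [H -> f]
ffsH ⇒ ffsf   [H -> f]

S ⇒ HH ⇒ SsH ⇒ HHsH ⇒ fHsH ⇒ ffsH ⇒ ffsf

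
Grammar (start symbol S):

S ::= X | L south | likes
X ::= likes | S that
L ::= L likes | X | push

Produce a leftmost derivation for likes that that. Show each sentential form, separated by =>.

S => X => S that => X that => S that that => likes that that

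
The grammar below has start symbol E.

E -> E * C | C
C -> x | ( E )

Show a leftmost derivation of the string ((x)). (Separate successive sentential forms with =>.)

E => C   [E -> C]
C => (E)   [C -> ( E )]
(E) => (C)   [E -> C]
(C) => ((E))   [C -> ( E )]
((E)) => ((C))   [E -> C]
((C)) => ((x))   [C -> x]

E=>C=>(E)=>(C)=>((E))=>((C))=>((x))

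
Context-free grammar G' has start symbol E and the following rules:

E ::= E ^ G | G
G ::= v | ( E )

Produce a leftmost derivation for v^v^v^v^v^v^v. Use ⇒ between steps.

E ⇒ E^G ⇒ E^G^G ⇒ E^G^G^G ⇒ E^G^G^G^G ⇒ E^G^G^G^G^G ⇒ E^G^G^G^G^G^G ⇒ G^G^G^G^G^G^G ⇒ v^G^G^G^G^G^G ⇒ v^v^G^G^G^G^G ⇒ v^v^v^G^G^G^G ⇒ v^v^v^v^G^G^G ⇒ v^v^v^v^v^G^G ⇒ v^v^v^v^v^v^G ⇒ v^v^v^v^v^v^v

E ⇒ E^G   [E ::= E ^ G]
E^G ⇒ E^G^G   [E ::= E ^ G]
E^G^G ⇒ E^G^G^G   [E ::= E ^ G]
E^G^G^G ⇒ E^G^G^G^G   [E ::= E ^ G]
E^G^G^G^G ⇒ E^G^G^G^G^G   [E ::= E ^ G]
E^G^G^G^G^G ⇒ E^G^G^G^G^G^G   [E ::= E ^ G]
E^G^G^G^G^G^G ⇒ G^G^G^G^G^G^G   [E ::= G]
G^G^G^G^G^G^G ⇒ v^G^G^G^G^G^G   [G ::= v]
v^G^G^G^G^G^G ⇒ v^v^G^G^G^G^G   [G ::= v]
v^v^G^G^G^G^G ⇒ v^v^v^G^G^G^G   [G ::= v]
v^v^v^G^G^G^G ⇒ v^v^v^v^G^G^G   [G ::= v]
v^v^v^v^G^G^G ⇒ v^v^v^v^v^G^G   [G ::= v]
v^v^v^v^v^G^G ⇒ v^v^v^v^v^v^G   [G ::= v]
v^v^v^v^v^v^G ⇒ v^v^v^v^v^v^v   [G ::= v]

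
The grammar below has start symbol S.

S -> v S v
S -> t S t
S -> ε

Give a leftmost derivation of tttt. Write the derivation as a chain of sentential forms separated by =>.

S => tSt => ttStt => tttt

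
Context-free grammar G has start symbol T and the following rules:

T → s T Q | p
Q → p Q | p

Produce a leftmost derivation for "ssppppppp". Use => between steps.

T => sTQ   [T → s T Q]
sTQ => ssTQQ   [T → s T Q]
ssTQQ => sspQQ   [T → p]
sspQQ => ssppQQ   [Q → p Q]
ssppQQ => sspppQQ   [Q → p Q]
sspppQQ => ssppppQQ   [Q → p Q]
ssppppQQ => sspppppQ   [Q → p]
sspppppQ => ssppppppQ   [Q → p Q]
ssppppppQ => ssppppppp   [Q → p]

T => sTQ => ssTQQ => sspQQ => ssppQQ => sspppQQ => ssppppQQ => sspppppQ => ssppppppQ => ssppppppp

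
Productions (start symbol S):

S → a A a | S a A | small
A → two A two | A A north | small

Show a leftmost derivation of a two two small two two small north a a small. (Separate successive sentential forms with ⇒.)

S ⇒ S a A ⇒ a A a a A ⇒ a A A north a a A ⇒ a two A two A north a a A ⇒ a two two A two two A north a a A ⇒ a two two small two two A north a a A ⇒ a two two small two two small north a a A ⇒ a two two small two two small north a a small

S ⇒ S a A   [S → S a A]
S a A ⇒ a A a a A   [S → a A a]
a A a a A ⇒ a A A north a a A   [A → A A north]
a A A north a a A ⇒ a two A two A north a a A   [A → two A two]
a two A two A north a a A ⇒ a two two A two two A north a a A   [A → two A two]
a two two A two two A north a a A ⇒ a two two small two two A north a a A   [A → small]
a two two small two two A north a a A ⇒ a two two small two two small north a a A   [A → small]
a two two small two two small north a a A ⇒ a two two small two two small north a a small   [A → small]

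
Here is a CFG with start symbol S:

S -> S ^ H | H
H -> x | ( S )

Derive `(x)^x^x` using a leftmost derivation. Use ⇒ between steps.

S ⇒ S^H ⇒ S^H^H ⇒ H^H^H ⇒ (S)^H^H ⇒ (H)^H^H ⇒ (x)^H^H ⇒ (x)^x^H ⇒ (x)^x^x

S ⇒ S^H   [S -> S ^ H]
S^H ⇒ S^H^H   [S -> S ^ H]
S^H^H ⇒ H^H^H   [S -> H]
H^H^H ⇒ (S)^H^H   [H -> ( S )]
(S)^H^H ⇒ (H)^H^H   [S -> H]
(H)^H^H ⇒ (x)^H^H   [H -> x]
(x)^H^H ⇒ (x)^x^H   [H -> x]
(x)^x^H ⇒ (x)^x^x   [H -> x]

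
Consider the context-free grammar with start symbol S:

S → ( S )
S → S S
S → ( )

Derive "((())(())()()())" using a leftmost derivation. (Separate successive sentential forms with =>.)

S => (S)   [S → ( S )]
(S) => (SS)   [S → S S]
(SS) => (SSS)   [S → S S]
(SSS) => (SSSS)   [S → S S]
(SSSS) => (SSSSS)   [S → S S]
(SSSSS) => ((S)SSSS)   [S → ( S )]
((S)SSSS) => ((())SSSS)   [S → ( )]
((())SSSS) => ((())(S)SSS)   [S → ( S )]
((())(S)SSS) => ((())(())SSS)   [S → ( )]
((())(())SSS) => ((())(())()SS)   [S → ( )]
((())(())()SS) => ((())(())()()S)   [S → ( )]
((())(())()()S) => ((())(())()()())   [S → ( )]

S => (S) => (SS) => (SSS) => (SSSS) => (SSSSS) => ((S)SSSS) => ((())SSSS) => ((())(S)SSS) => ((())(())SSS) => ((())(())()SS) => ((())(())()()S) => ((())(())()()())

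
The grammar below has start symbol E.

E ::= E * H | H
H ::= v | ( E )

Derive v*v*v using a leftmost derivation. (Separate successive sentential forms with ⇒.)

E ⇒ E*H   [E ::= E * H]
E*H ⇒ E*H*H   [E ::= E * H]
E*H*H ⇒ H*H*H   [E ::= H]
H*H*H ⇒ v*H*H   [H ::= v]
v*H*H ⇒ v*v*H   [H ::= v]
v*v*H ⇒ v*v*v   [H ::= v]

E ⇒ E*H ⇒ E*H*H ⇒ H*H*H ⇒ v*H*H ⇒ v*v*H ⇒ v*v*v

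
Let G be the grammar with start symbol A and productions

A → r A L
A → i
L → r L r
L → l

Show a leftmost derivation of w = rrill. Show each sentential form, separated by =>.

A => rAL   [A → r A L]
rAL => rrALL   [A → r A L]
rrALL => rriLL   [A → i]
rriLL => rrilL   [L → l]
rrilL => rrill   [L → l]

A => rAL => rrALL => rriLL => rrilL => rrill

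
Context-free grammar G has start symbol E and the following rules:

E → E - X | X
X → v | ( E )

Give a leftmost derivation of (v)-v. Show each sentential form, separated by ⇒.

E ⇒ E-X ⇒ X-X ⇒ (E)-X ⇒ (X)-X ⇒ (v)-X ⇒ (v)-v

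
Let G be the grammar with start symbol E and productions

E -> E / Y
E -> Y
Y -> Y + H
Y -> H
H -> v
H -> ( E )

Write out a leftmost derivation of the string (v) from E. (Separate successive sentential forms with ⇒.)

E⇒Y⇒H⇒(E)⇒(Y)⇒(H)⇒(v)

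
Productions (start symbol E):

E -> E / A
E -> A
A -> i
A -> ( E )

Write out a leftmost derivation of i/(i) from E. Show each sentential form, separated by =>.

E=>E/A=>A/A=>i/A=>i/(E)=>i/(A)=>i/(i)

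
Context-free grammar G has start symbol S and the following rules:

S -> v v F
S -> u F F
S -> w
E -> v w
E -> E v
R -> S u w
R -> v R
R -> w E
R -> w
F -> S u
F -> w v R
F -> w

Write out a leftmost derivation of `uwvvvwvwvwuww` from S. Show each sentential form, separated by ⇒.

S ⇒ uFF   [S -> u F F]
uFF ⇒ uwvRF   [F -> w v R]
uwvRF ⇒ uwvSuwF   [R -> S u w]
uwvSuwF ⇒ uwvvvFuwF   [S -> v v F]
uwvvvFuwF ⇒ uwvvvwvRuwF   [F -> w v R]
uwvvvwvRuwF ⇒ uwvvvwvwEuwF   [R -> w E]
uwvvvwvwEuwF ⇒ uwvvvwvwvwuwF   [E -> v w]
uwvvvwvwvwuwF ⇒ uwvvvwvwvwuww   [F -> w]

S⇒uFF⇒uwvRF⇒uwvSuwF⇒uwvvvFuwF⇒uwvvvwvRuwF⇒uwvvvwvwEuwF⇒uwvvvwvwvwuwF⇒uwvvvwvwvwuww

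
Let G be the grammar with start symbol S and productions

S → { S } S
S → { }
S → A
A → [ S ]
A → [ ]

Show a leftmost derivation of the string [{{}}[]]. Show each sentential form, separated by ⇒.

S⇒A⇒[S]⇒[{S}S]⇒[{{}}S]⇒[{{}}A]⇒[{{}}[]]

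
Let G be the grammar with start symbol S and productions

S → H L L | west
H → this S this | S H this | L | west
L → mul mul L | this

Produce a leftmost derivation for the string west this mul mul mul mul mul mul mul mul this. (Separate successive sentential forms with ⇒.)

S ⇒ H L L ⇒ west L L ⇒ west this L ⇒ west this mul mul L ⇒ west this mul mul mul mul L ⇒ west this mul mul mul mul mul mul L ⇒ west this mul mul mul mul mul mul mul mul L ⇒ west this mul mul mul mul mul mul mul mul this

S ⇒ H L L   [S → H L L]
H L L ⇒ west L L   [H → west]
west L L ⇒ west this L   [L → this]
west this L ⇒ west this mul mul L   [L → mul mul L]
west this mul mul L ⇒ west this mul mul mul mul L   [L → mul mul L]
west this mul mul mul mul L ⇒ west this mul mul mul mul mul mul L   [L → mul mul L]
west this mul mul mul mul mul mul L ⇒ west this mul mul mul mul mul mul mul mul L   [L → mul mul L]
west this mul mul mul mul mul mul mul mul L ⇒ west this mul mul mul mul mul mul mul mul this   [L → this]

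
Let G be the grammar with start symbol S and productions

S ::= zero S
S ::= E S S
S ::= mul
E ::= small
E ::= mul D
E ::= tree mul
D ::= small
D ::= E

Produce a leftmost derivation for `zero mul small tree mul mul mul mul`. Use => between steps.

S => zero S => zero E S S => zero mul D S S => zero mul E S S => zero mul small S S => zero mul small E S S S => zero mul small tree mul S S S => zero mul small tree mul mul S S => zero mul small tree mul mul mul S => zero mul small tree mul mul mul mul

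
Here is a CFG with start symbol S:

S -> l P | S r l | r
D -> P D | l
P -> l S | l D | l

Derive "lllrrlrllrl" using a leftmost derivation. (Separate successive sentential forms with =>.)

S => Srl   [S -> S r l]
Srl => lPrl   [S -> l P]
lPrl => llDrl   [P -> l D]
llDrl => llPDrl   [D -> P D]
llPDrl => lllSDrl   [P -> l S]
lllSDrl => lllSrlDrl   [S -> S r l]
lllSrlDrl => lllSrlrlDrl   [S -> S r l]
lllSrlrlDrl => lllrrlrlDrl   [S -> r]
lllrrlrlDrl => lllrrlrllrl   [D -> l]

S=>Srl=>lPrl=>llDrl=>llPDrl=>lllSDrl=>lllSrlDrl=>lllSrlrlDrl=>lllrrlrlDrl=>lllrrlrllrl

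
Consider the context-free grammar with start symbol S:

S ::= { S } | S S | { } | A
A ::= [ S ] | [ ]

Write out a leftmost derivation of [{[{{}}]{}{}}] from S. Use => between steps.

S => A => [S] => [{S}] => [{SS}] => [{SSS}] => [{ASS}] => [{[S]SS}] => [{[{S}]SS}] => [{[{{}}]SS}] => [{[{{}}]{}S}] => [{[{{}}]{}{}}]

S => A   [S ::= A]
A => [S]   [A ::= [ S ]]
[S] => [{S}]   [S ::= { S }]
[{S}] => [{SS}]   [S ::= S S]
[{SS}] => [{SSS}]   [S ::= S S]
[{SSS}] => [{ASS}]   [S ::= A]
[{ASS}] => [{[S]SS}]   [A ::= [ S ]]
[{[S]SS}] => [{[{S}]SS}]   [S ::= { S }]
[{[{S}]SS}] => [{[{{}}]SS}]   [S ::= { }]
[{[{{}}]SS}] => [{[{{}}]{}S}]   [S ::= { }]
[{[{{}}]{}S}] => [{[{{}}]{}{}}]   [S ::= { }]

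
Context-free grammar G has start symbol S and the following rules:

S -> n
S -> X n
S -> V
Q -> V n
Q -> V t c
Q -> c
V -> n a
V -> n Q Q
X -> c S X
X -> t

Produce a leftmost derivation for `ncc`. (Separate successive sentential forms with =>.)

S => V   [S -> V]
V => nQQ   [V -> n Q Q]
nQQ => ncQ   [Q -> c]
ncQ => ncc   [Q -> c]

S => V => nQQ => ncQ => ncc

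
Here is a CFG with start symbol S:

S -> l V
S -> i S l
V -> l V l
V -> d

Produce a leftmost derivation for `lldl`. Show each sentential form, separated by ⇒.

S ⇒ lV ⇒ llVl ⇒ lldl

S ⇒ lV   [S -> l V]
lV ⇒ llVl   [V -> l V l]
llVl ⇒ lldl   [V -> d]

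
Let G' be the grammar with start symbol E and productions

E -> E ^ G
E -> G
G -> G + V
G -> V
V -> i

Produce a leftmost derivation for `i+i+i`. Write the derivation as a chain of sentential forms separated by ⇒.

E ⇒ G   [E -> G]
G ⇒ G+V   [G -> G + V]
G+V ⇒ G+V+V   [G -> G + V]
G+V+V ⇒ V+V+V   [G -> V]
V+V+V ⇒ i+V+V   [V -> i]
i+V+V ⇒ i+i+V   [V -> i]
i+i+V ⇒ i+i+i   [V -> i]

E ⇒ G ⇒ G+V ⇒ G+V+V ⇒ V+V+V ⇒ i+V+V ⇒ i+i+V ⇒ i+i+i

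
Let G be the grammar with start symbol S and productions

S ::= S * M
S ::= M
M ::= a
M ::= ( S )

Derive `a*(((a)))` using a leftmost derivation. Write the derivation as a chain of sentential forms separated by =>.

S => S*M => M*M => a*M => a*(S) => a*(M) => a*((S)) => a*((M)) => a*(((S))) => a*(((M))) => a*(((a)))

S => S*M   [S ::= S * M]
S*M => M*M   [S ::= M]
M*M => a*M   [M ::= a]
a*M => a*(S)   [M ::= ( S )]
a*(S) => a*(M)   [S ::= M]
a*(M) => a*((S))   [M ::= ( S )]
a*((S)) => a*((M))   [S ::= M]
a*((M)) => a*(((S)))   [M ::= ( S )]
a*(((S))) => a*(((M)))   [S ::= M]
a*(((M))) => a*(((a)))   [M ::= a]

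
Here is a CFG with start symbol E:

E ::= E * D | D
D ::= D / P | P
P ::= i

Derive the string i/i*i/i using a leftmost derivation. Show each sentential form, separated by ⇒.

E⇒E*D⇒D*D⇒D/P*D⇒P/P*D⇒i/P*D⇒i/i*D⇒i/i*D/P⇒i/i*P/P⇒i/i*i/P⇒i/i*i/i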